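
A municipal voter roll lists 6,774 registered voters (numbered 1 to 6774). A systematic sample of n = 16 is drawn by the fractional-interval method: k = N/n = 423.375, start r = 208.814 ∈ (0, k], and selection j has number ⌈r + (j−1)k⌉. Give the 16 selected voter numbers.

209, 633, 1056, 1479, 1903, 2326, 2750, 3173, 3596, 4020, 4443, 4866, 5290, 5713, 6137, 6560

j=1: r + 0k = 208.814 → ⌈·⌉ = 209
j=2: r + 1k = 632.189 → ⌈·⌉ = 633
j=3: r + 2k = 1055.564 → ⌈·⌉ = 1056
j=4: r + 3k = 1478.939 → ⌈·⌉ = 1479
j=5: r + 4k = 1902.314 → ⌈·⌉ = 1903
j=6: r + 5k = 2325.689 → ⌈·⌉ = 2326
j=7: r + 6k = 2749.064 → ⌈·⌉ = 2750
j=8: r + 7k = 3172.439 → ⌈·⌉ = 3173
j=9: r + 8k = 3595.814 → ⌈·⌉ = 3596
j=10: r + 9k = 4019.189 → ⌈·⌉ = 4020
j=11: r + 10k = 4442.564 → ⌈·⌉ = 4443
j=12: r + 11k = 4865.939 → ⌈·⌉ = 4866
j=13: r + 12k = 5289.314 → ⌈·⌉ = 5290
j=14: r + 13k = 5712.689 → ⌈·⌉ = 5713
j=15: r + 14k = 6136.064 → ⌈·⌉ = 6137
j=16: r + 15k = 6559.439 → ⌈·⌉ = 6560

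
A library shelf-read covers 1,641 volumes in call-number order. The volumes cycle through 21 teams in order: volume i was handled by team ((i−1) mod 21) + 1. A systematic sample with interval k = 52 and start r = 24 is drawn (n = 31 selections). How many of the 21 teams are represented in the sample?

Consecutive selections differ by k = 52, so their team numbers differ by 52 mod 21 = 10.
gcd(52, 21) = 1, so the sample visits 21/1 = 21 distinct residues mod 21.
Start 24 is team 3; the teams hit are 1, 2, 3, 4, 5, 6, 7, 8, 9, 10, 11, 12, 13, 14, 15, 16, 17, 18, 19, 20, 21.

21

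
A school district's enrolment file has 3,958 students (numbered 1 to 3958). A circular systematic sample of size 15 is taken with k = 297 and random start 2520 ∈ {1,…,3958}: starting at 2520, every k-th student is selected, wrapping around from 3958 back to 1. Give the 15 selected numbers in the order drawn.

Selection 1: 2520
Selection 2: 2520 + 297 = 2817
Selection 3: 2817 + 297 = 3114
Selection 4: 3114 + 297 = 3411
Selection 5: 3411 + 297 = 3708
Selection 6: 3708 + 297 = 4005 → 4005 − 3958 = 47
Selection 7: 47 + 297 = 344
Selection 8: 344 + 297 = 641
Selection 9: 641 + 297 = 938
Selection 10: 938 + 297 = 1235
Selection 11: 1235 + 297 = 1532
Selection 12: 1532 + 297 = 1829
Selection 13: 1829 + 297 = 2126
Selection 14: 2126 + 297 = 2423
Selection 15: 2423 + 297 = 2720

2520, 2817, 3114, 3411, 3708, 47, 344, 641, 938, 1235, 1532, 1829, 2126, 2423, 2720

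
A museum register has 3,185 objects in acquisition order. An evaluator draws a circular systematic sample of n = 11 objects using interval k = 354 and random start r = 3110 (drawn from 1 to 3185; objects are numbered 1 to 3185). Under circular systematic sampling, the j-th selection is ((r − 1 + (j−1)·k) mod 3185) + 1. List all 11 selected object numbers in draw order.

Selection 1: 3110
Selection 2: 3110 + 354 = 3464 → 3464 − 3185 = 279
Selection 3: 279 + 354 = 633
Selection 4: 633 + 354 = 987
Selection 5: 987 + 354 = 1341
Selection 6: 1341 + 354 = 1695
Selection 7: 1695 + 354 = 2049
Selection 8: 2049 + 354 = 2403
Selection 9: 2403 + 354 = 2757
Selection 10: 2757 + 354 = 3111
Selection 11: 3111 + 354 = 3465 → 3465 − 3185 = 280

3110, 279, 633, 987, 1341, 1695, 2049, 2403, 2757, 3111, 280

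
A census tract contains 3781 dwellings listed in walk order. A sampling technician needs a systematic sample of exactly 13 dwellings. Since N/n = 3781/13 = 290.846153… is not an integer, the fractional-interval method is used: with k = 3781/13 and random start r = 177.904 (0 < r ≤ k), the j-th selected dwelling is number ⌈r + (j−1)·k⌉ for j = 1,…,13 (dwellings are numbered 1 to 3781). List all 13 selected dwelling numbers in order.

178, 469, 760, 1051, 1342, 1633, 1923, 2214, 2505, 2796, 3087, 3378, 3669

j=1: r + 0k = 177.904 → ⌈·⌉ = 178
j=2: r + 1k = 468.750153… → ⌈·⌉ = 469
j=3: r + 2k = 759.596307… → ⌈·⌉ = 760
j=4: r + 3k = 1050.442461… → ⌈·⌉ = 1051
j=5: r + 4k = 1341.288615… → ⌈·⌉ = 1342
j=6: r + 5k = 1632.134769… → ⌈·⌉ = 1633
j=7: r + 6k = 1922.980923… → ⌈·⌉ = 1923
j=8: r + 7k = 2213.827076… → ⌈·⌉ = 2214
j=9: r + 8k = 2504.673230… → ⌈·⌉ = 2505
j=10: r + 9k = 2795.519384… → ⌈·⌉ = 2796
j=11: r + 10k = 3086.365538… → ⌈·⌉ = 3087
j=12: r + 11k = 3377.211692… → ⌈·⌉ = 3378
j=13: r + 12k = 3668.057846… → ⌈·⌉ = 3669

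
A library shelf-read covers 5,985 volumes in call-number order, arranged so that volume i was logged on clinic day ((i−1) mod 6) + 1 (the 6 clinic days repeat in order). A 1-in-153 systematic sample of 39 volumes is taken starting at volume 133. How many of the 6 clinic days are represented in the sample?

2

Consecutive selections differ by k = 153, so their clinic day numbers differ by 153 mod 6 = 3.
gcd(153, 6) = 3, so the sample visits 6/3 = 2 distinct residues mod 6.
Start 133 is clinic day 1; the clinic days hit are 1, 4.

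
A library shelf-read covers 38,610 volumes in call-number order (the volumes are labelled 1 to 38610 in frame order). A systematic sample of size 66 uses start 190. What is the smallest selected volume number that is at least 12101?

12475

k = 38610/66 = 585
Steps past start: ⌈(12101 − 190)/585⌉ = ⌈11911/585⌉ = 21
Selected volume: 190 + 21×585 = 12475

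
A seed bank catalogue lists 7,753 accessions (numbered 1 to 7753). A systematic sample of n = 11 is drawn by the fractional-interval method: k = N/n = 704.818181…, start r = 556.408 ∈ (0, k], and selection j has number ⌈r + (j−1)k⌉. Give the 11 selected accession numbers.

557, 1262, 1967, 2671, 3376, 4081, 4786, 5491, 6195, 6900, 7605

j=1: r + 0k = 556.408 → ⌈·⌉ = 557
j=2: r + 1k = 1261.226181… → ⌈·⌉ = 1262
j=3: r + 2k = 1966.044363… → ⌈·⌉ = 1967
j=4: r + 3k = 2670.862545… → ⌈·⌉ = 2671
j=5: r + 4k = 3375.680727… → ⌈·⌉ = 3376
j=6: r + 5k = 4080.498909… → ⌈·⌉ = 4081
j=7: r + 6k = 4785.317090… → ⌈·⌉ = 4786
j=8: r + 7k = 5490.135272… → ⌈·⌉ = 5491
j=9: r + 8k = 6194.953454… → ⌈·⌉ = 6195
j=10: r + 9k = 6899.771636… → ⌈·⌉ = 6900
j=11: r + 10k = 7604.589818… → ⌈·⌉ = 7605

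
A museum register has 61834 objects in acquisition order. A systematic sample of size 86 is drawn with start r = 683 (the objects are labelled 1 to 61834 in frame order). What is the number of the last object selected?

61798

k = 61834/86 = 719
86th selection = r + (86−1)·k = 683 + 85×719 = 683 + 61115 = 61798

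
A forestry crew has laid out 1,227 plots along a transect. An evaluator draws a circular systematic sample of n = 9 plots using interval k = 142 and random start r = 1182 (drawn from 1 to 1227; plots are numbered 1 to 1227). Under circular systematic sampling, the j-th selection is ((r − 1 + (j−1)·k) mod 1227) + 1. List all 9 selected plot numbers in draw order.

Selection 1: 1182
Selection 2: 1182 + 142 = 1324 → 1324 − 1227 = 97
Selection 3: 97 + 142 = 239
Selection 4: 239 + 142 = 381
Selection 5: 381 + 142 = 523
Selection 6: 523 + 142 = 665
Selection 7: 665 + 142 = 807
Selection 8: 807 + 142 = 949
Selection 9: 949 + 142 = 1091

1182, 97, 239, 381, 523, 665, 807, 949, 1091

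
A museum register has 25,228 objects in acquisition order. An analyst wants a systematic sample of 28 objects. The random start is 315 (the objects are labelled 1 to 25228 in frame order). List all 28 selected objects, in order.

315, 1216, 2117, 3018, 3919, 4820, 5721, 6622, 7523, 8424, 9325, 10226, 11127, 12028, 12929, 13830, 14731, 15632, 16533, 17434, 18335, 19236, 20137, 21038, 21939, 22840, 23741, 24642

k = N/n = 25228/28 = 901
object 1: 315
object 2: 315 + 901 = 1216
object 3: 1216 + 901 = 2117
object 4: 2117 + 901 = 3018
object 5: 3018 + 901 = 3919
object 6: 3919 + 901 = 4820
object 7: 4820 + 901 = 5721
object 8: 5721 + 901 = 6622
object 9: 6622 + 901 = 7523
object 10: 7523 + 901 = 8424
object 11: 8424 + 901 = 9325
object 12: 9325 + 901 = 10226
object 13: 10226 + 901 = 11127
object 14: 11127 + 901 = 12028
object 15: 12028 + 901 = 12929
object 16: 12929 + 901 = 13830
object 17: 13830 + 901 = 14731
object 18: 14731 + 901 = 15632
object 19: 15632 + 901 = 16533
object 20: 16533 + 901 = 17434
object 21: 17434 + 901 = 18335
object 22: 18335 + 901 = 19236
object 23: 19236 + 901 = 20137
object 24: 20137 + 901 = 21038
object 25: 21038 + 901 = 21939
object 26: 21939 + 901 = 22840
object 27: 22840 + 901 = 23741
object 28: 23741 + 901 = 24642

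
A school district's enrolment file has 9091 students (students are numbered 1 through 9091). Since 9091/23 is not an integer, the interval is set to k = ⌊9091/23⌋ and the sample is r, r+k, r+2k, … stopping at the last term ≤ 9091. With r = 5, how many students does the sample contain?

24

k = ⌊9091/23⌋ = 395
Achieved size = ⌊(9091 − 5)/395⌋ + 1 = ⌊9086/395⌋ + 1 = 23 + 1 = 24
(last selection: 5 + 23×395 = 9090 ≤ 9091; next would be 9485 > 9091)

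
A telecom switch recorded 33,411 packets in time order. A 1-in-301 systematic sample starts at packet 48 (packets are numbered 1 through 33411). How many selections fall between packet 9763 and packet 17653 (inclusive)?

26

k = 301
First selection ≥ 9763: 48 + ⌈(9763−48)/301⌉·301 = 48 + 33×301 = 9981
Last selection ≤ 17653: 48 + ⌊(17653−48)/301⌋·301 = 48 + 58×301 = 17506
Count = 58 − 33 + 1 = 26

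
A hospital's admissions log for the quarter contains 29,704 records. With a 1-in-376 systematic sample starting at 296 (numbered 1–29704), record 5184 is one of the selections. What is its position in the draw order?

14

k = 376
position = (5184 − 296)/376 + 1 = 4888/376 + 1 = 13 + 1 = 14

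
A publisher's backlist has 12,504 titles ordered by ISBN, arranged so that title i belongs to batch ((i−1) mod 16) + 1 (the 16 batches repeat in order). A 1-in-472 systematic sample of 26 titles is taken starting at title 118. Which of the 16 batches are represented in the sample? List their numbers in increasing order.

6, 14

Consecutive selections differ by k = 472, so their batch numbers differ by 472 mod 16 = 8.
gcd(472, 16) = 8, so the sample visits 16/8 = 2 distinct residues mod 16.
Start 118 is batch 6; the batches hit are 6, 14.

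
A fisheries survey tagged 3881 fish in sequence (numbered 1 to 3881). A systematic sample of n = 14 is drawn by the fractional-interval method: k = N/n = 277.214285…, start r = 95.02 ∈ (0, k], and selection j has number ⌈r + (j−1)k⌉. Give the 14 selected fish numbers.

j=1: r + 0k = 95.02 → ⌈·⌉ = 96
j=2: r + 1k = 372.234285… → ⌈·⌉ = 373
j=3: r + 2k = 649.448571… → ⌈·⌉ = 650
j=4: r + 3k = 926.662857… → ⌈·⌉ = 927
j=5: r + 4k = 1203.877142… → ⌈·⌉ = 1204
j=6: r + 5k = 1481.091428… → ⌈·⌉ = 1482
j=7: r + 6k = 1758.305714… → ⌈·⌉ = 1759
j=8: r + 7k = 2035.52 → ⌈·⌉ = 2036
j=9: r + 8k = 2312.734285… → ⌈·⌉ = 2313
j=10: r + 9k = 2589.948571… → ⌈·⌉ = 2590
j=11: r + 10k = 2867.162857… → ⌈·⌉ = 2868
j=12: r + 11k = 3144.377142… → ⌈·⌉ = 3145
j=13: r + 12k = 3421.591428… → ⌈·⌉ = 3422
j=14: r + 13k = 3698.805714… → ⌈·⌉ = 3699

96, 373, 650, 927, 1204, 1482, 1759, 2036, 2313, 2590, 2868, 3145, 3422, 3699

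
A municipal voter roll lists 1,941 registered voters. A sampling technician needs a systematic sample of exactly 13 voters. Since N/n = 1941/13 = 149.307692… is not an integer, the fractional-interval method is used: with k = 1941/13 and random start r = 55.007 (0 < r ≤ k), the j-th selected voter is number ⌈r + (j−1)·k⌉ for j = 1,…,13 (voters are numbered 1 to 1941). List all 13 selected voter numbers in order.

j=1: r + 0k = 55.007 → ⌈·⌉ = 56
j=2: r + 1k = 204.314692… → ⌈·⌉ = 205
j=3: r + 2k = 353.622384… → ⌈·⌉ = 354
j=4: r + 3k = 502.930076… → ⌈·⌉ = 503
j=5: r + 4k = 652.237769… → ⌈·⌉ = 653
j=6: r + 5k = 801.545461… → ⌈·⌉ = 802
j=7: r + 6k = 950.853153… → ⌈·⌉ = 951
j=8: r + 7k = 1100.160846… → ⌈·⌉ = 1101
j=9: r + 8k = 1249.468538… → ⌈·⌉ = 1250
j=10: r + 9k = 1398.776230… → ⌈·⌉ = 1399
j=11: r + 10k = 1548.083923… → ⌈·⌉ = 1549
j=12: r + 11k = 1697.391615… → ⌈·⌉ = 1698
j=13: r + 12k = 1846.699307… → ⌈·⌉ = 1847

56, 205, 354, 503, 653, 802, 951, 1101, 1250, 1399, 1549, 1698, 1847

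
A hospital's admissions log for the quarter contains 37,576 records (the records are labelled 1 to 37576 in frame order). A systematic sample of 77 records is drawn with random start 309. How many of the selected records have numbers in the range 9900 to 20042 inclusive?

k = 37576/77 = 488
First selection ≥ 9900: 309 + ⌈(9900−309)/488⌉·488 = 309 + 20×488 = 10069
Last selection ≤ 20042: 309 + ⌊(20042−309)/488⌋·488 = 309 + 40×488 = 19829
Count = 40 − 20 + 1 = 21

21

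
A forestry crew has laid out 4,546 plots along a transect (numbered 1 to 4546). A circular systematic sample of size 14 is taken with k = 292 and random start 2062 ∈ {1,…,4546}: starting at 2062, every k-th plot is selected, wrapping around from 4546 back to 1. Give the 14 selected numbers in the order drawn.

2062, 2354, 2646, 2938, 3230, 3522, 3814, 4106, 4398, 144, 436, 728, 1020, 1312

Selection 1: 2062
Selection 2: 2062 + 292 = 2354
Selection 3: 2354 + 292 = 2646
Selection 4: 2646 + 292 = 2938
Selection 5: 2938 + 292 = 3230
Selection 6: 3230 + 292 = 3522
Selection 7: 3522 + 292 = 3814
Selection 8: 3814 + 292 = 4106
Selection 9: 4106 + 292 = 4398
Selection 10: 4398 + 292 = 4690 → 4690 − 4546 = 144
Selection 11: 144 + 292 = 436
Selection 12: 436 + 292 = 728
Selection 13: 728 + 292 = 1020
Selection 14: 1020 + 292 = 1312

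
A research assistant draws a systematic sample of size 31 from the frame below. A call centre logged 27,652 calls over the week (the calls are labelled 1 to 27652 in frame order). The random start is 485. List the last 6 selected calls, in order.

k = N/n = 27652/31 = 892
26th selection = 485 + 25×892 = 22785
27th: 22785 + 892 = 23677
28th: 23677 + 892 = 24569
29th: 24569 + 892 = 25461
30th: 25461 + 892 = 26353
31st: 26353 + 892 = 27245

22785, 23677, 24569, 25461, 26353, 27245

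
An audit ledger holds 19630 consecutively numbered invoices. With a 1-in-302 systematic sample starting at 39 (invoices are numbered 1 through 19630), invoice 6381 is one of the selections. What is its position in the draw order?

k = 302
position = (6381 − 39)/302 + 1 = 6342/302 + 1 = 21 + 1 = 22

22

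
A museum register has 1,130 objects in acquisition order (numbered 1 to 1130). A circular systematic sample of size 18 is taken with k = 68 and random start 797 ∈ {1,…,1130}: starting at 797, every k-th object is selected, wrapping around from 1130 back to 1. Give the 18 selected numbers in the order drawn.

797, 865, 933, 1001, 1069, 7, 75, 143, 211, 279, 347, 415, 483, 551, 619, 687, 755, 823

Selection 1: 797
Selection 2: 797 + 68 = 865
Selection 3: 865 + 68 = 933
Selection 4: 933 + 68 = 1001
Selection 5: 1001 + 68 = 1069
Selection 6: 1069 + 68 = 1137 → 1137 − 1130 = 7
Selection 7: 7 + 68 = 75
Selection 8: 75 + 68 = 143
Selection 9: 143 + 68 = 211
Selection 10: 211 + 68 = 279
Selection 11: 279 + 68 = 347
Selection 12: 347 + 68 = 415
Selection 13: 415 + 68 = 483
Selection 14: 483 + 68 = 551
Selection 15: 551 + 68 = 619
Selection 16: 619 + 68 = 687
Selection 17: 687 + 68 = 755
Selection 18: 755 + 68 = 823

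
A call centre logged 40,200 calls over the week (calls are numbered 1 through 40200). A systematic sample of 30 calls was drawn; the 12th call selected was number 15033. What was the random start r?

k = 40200/30 = 1340
r = 15033 − (12−1)×1340 = 15033 − 14740 = 293

293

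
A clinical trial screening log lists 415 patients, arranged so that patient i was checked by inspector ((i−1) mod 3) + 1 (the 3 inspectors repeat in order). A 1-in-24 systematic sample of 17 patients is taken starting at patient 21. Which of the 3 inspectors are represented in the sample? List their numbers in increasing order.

3

Consecutive selections differ by k = 24, so their inspector numbers differ by 24 mod 3 = 0.
gcd(24, 3) = 3, so the sample visits 3/3 = 1 distinct residues mod 3.
Start 21 is inspector 3; the inspectors hit are 3.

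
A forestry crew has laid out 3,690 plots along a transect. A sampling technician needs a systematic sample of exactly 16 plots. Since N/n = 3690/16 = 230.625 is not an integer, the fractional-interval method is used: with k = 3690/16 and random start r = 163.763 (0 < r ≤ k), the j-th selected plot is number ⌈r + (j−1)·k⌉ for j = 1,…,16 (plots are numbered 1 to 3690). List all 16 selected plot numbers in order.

164, 395, 626, 856, 1087, 1317, 1548, 1779, 2009, 2240, 2471, 2701, 2932, 3162, 3393, 3624

j=1: r + 0k = 163.763 → ⌈·⌉ = 164
j=2: r + 1k = 394.388 → ⌈·⌉ = 395
j=3: r + 2k = 625.013 → ⌈·⌉ = 626
j=4: r + 3k = 855.638 → ⌈·⌉ = 856
j=5: r + 4k = 1086.263 → ⌈·⌉ = 1087
j=6: r + 5k = 1316.888 → ⌈·⌉ = 1317
j=7: r + 6k = 1547.513 → ⌈·⌉ = 1548
j=8: r + 7k = 1778.138 → ⌈·⌉ = 1779
j=9: r + 8k = 2008.763 → ⌈·⌉ = 2009
j=10: r + 9k = 2239.388 → ⌈·⌉ = 2240
j=11: r + 10k = 2470.013 → ⌈·⌉ = 2471
j=12: r + 11k = 2700.638 → ⌈·⌉ = 2701
j=13: r + 12k = 2931.263 → ⌈·⌉ = 2932
j=14: r + 13k = 3161.888 → ⌈·⌉ = 3162
j=15: r + 14k = 3392.513 → ⌈·⌉ = 3393
j=16: r + 15k = 3623.138 → ⌈·⌉ = 3624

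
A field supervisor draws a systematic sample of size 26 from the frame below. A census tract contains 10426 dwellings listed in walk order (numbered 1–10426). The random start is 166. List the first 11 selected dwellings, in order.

k = N/n = 10426/26 = 401
dwelling 1: 166
dwelling 2: 166 + 401 = 567
dwelling 3: 567 + 401 = 968
dwelling 4: 968 + 401 = 1369
dwelling 5: 1369 + 401 = 1770
dwelling 6: 1770 + 401 = 2171
dwelling 7: 2171 + 401 = 2572
dwelling 8: 2572 + 401 = 2973
dwelling 9: 2973 + 401 = 3374
dwelling 10: 3374 + 401 = 3775
dwelling 11: 3775 + 401 = 4176

166, 567, 968, 1369, 1770, 2171, 2572, 2973, 3374, 3775, 4176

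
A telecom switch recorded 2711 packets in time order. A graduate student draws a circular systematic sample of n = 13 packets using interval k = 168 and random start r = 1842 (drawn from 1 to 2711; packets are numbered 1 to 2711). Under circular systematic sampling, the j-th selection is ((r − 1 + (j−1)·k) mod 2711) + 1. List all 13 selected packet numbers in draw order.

1842, 2010, 2178, 2346, 2514, 2682, 139, 307, 475, 643, 811, 979, 1147

Selection 1: 1842
Selection 2: 1842 + 168 = 2010
Selection 3: 2010 + 168 = 2178
Selection 4: 2178 + 168 = 2346
Selection 5: 2346 + 168 = 2514
Selection 6: 2514 + 168 = 2682
Selection 7: 2682 + 168 = 2850 → 2850 − 2711 = 139
Selection 8: 139 + 168 = 307
Selection 9: 307 + 168 = 475
Selection 10: 475 + 168 = 643
Selection 11: 643 + 168 = 811
Selection 12: 811 + 168 = 979
Selection 13: 979 + 168 = 1147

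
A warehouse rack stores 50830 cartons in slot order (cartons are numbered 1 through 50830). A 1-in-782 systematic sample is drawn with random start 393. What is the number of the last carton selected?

k = 782
65th selection = r + (65−1)·k = 393 + 64×782 = 393 + 50048 = 50441

50441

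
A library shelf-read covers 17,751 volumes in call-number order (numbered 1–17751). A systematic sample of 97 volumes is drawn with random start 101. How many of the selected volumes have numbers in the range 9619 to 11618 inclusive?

10

k = 17751/97 = 183
First selection ≥ 9619: 101 + ⌈(9619−101)/183⌉·183 = 101 + 53×183 = 9800
Last selection ≤ 11618: 101 + ⌊(11618−101)/183⌋·183 = 101 + 62×183 = 11447
Count = 62 − 53 + 1 = 10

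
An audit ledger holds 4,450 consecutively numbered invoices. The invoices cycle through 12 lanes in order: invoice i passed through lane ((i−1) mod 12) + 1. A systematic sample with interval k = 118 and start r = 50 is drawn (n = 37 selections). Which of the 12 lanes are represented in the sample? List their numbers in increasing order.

Consecutive selections differ by k = 118, so their lane numbers differ by 118 mod 12 = 10.
gcd(118, 12) = 2, so the sample visits 12/2 = 6 distinct residues mod 12.
Start 50 is lane 2; the lanes hit are 2, 4, 6, 8, 10, 12.

2, 4, 6, 8, 10, 12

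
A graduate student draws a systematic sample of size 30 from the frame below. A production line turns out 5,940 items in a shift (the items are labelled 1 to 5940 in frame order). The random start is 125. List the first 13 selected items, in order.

125, 323, 521, 719, 917, 1115, 1313, 1511, 1709, 1907, 2105, 2303, 2501

k = N/n = 5940/30 = 198
item 1: 125
item 2: 125 + 198 = 323
item 3: 323 + 198 = 521
item 4: 521 + 198 = 719
item 5: 719 + 198 = 917
item 6: 917 + 198 = 1115
item 7: 1115 + 198 = 1313
item 8: 1313 + 198 = 1511
item 9: 1511 + 198 = 1709
item 10: 1709 + 198 = 1907
item 11: 1907 + 198 = 2105
item 12: 2105 + 198 = 2303
item 13: 2303 + 198 = 2501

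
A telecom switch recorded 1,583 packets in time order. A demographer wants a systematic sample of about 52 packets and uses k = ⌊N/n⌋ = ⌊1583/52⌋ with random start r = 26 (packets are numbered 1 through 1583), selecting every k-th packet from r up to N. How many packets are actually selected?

k = ⌊1583/52⌋ = 30
Achieved size = ⌊(1583 − 26)/30⌋ + 1 = ⌊1557/30⌋ + 1 = 51 + 1 = 52
(last selection: 26 + 51×30 = 1556 ≤ 1583; next would be 1586 > 1583)

52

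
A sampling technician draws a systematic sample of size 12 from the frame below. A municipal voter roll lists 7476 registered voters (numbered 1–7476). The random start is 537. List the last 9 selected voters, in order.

2406, 3029, 3652, 4275, 4898, 5521, 6144, 6767, 7390

k = N/n = 7476/12 = 623
4th selection = 537 + 3×623 = 2406
5th: 2406 + 623 = 3029
6th: 3029 + 623 = 3652
7th: 3652 + 623 = 4275
8th: 4275 + 623 = 4898
9th: 4898 + 623 = 5521
10th: 5521 + 623 = 6144
11th: 6144 + 623 = 6767
12th: 6767 + 623 = 7390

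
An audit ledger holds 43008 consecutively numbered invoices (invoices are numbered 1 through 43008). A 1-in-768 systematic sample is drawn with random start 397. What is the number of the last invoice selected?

42637

k = 768
56th selection = r + (56−1)·k = 397 + 55×768 = 397 + 42240 = 42637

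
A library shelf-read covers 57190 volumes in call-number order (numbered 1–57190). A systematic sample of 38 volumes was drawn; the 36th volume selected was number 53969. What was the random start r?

k = 57190/38 = 1505
r = 53969 − (36−1)×1505 = 53969 − 52675 = 1294

1294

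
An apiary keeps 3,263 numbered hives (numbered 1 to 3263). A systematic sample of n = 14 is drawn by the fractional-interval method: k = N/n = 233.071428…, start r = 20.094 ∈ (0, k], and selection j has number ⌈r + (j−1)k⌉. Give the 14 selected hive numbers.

j=1: r + 0k = 20.094 → ⌈·⌉ = 21
j=2: r + 1k = 253.165428… → ⌈·⌉ = 254
j=3: r + 2k = 486.236857… → ⌈·⌉ = 487
j=4: r + 3k = 719.308285… → ⌈·⌉ = 720
j=5: r + 4k = 952.379714… → ⌈·⌉ = 953
j=6: r + 5k = 1185.451142… → ⌈·⌉ = 1186
j=7: r + 6k = 1418.522571… → ⌈·⌉ = 1419
j=8: r + 7k = 1651.594 → ⌈·⌉ = 1652
j=9: r + 8k = 1884.665428… → ⌈·⌉ = 1885
j=10: r + 9k = 2117.736857… → ⌈·⌉ = 2118
j=11: r + 10k = 2350.808285… → ⌈·⌉ = 2351
j=12: r + 11k = 2583.879714… → ⌈·⌉ = 2584
j=13: r + 12k = 2816.951142… → ⌈·⌉ = 2817
j=14: r + 13k = 3050.022571… → ⌈·⌉ = 3051

21, 254, 487, 720, 953, 1186, 1419, 1652, 1885, 2118, 2351, 2584, 2817, 3051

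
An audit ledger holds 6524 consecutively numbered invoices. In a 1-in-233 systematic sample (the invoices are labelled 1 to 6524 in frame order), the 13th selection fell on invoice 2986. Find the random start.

190

k = 233
r = 2986 − (13−1)×233 = 2986 − 2796 = 190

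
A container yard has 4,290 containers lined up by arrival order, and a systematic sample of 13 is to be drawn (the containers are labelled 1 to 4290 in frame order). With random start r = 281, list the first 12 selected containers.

k = N/n = 4290/13 = 330
container 1: 281
container 2: 281 + 330 = 611
container 3: 611 + 330 = 941
container 4: 941 + 330 = 1271
container 5: 1271 + 330 = 1601
container 6: 1601 + 330 = 1931
container 7: 1931 + 330 = 2261
container 8: 2261 + 330 = 2591
container 9: 2591 + 330 = 2921
container 10: 2921 + 330 = 3251
container 11: 3251 + 330 = 3581
container 12: 3581 + 330 = 3911

281, 611, 941, 1271, 1601, 1931, 2261, 2591, 2921, 3251, 3581, 3911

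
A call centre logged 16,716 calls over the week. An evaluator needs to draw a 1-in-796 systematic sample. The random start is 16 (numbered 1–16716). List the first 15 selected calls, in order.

16, 812, 1608, 2404, 3200, 3996, 4792, 5588, 6384, 7180, 7976, 8772, 9568, 10364, 11160

call 1: 16
call 2: 16 + 796 = 812
call 3: 812 + 796 = 1608
call 4: 1608 + 796 = 2404
call 5: 2404 + 796 = 3200
call 6: 3200 + 796 = 3996
call 7: 3996 + 796 = 4792
call 8: 4792 + 796 = 5588
call 9: 5588 + 796 = 6384
call 10: 6384 + 796 = 7180
call 11: 7180 + 796 = 7976
call 12: 7976 + 796 = 8772
call 13: 8772 + 796 = 9568
call 14: 9568 + 796 = 10364
call 15: 10364 + 796 = 11160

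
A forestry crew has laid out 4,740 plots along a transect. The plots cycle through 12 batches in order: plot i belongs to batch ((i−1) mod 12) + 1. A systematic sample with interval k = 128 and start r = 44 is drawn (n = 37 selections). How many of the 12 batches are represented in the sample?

3

Consecutive selections differ by k = 128, so their batch numbers differ by 128 mod 12 = 8.
gcd(128, 12) = 4, so the sample visits 12/4 = 3 distinct residues mod 12.
Start 44 is batch 8; the batches hit are 4, 8, 12.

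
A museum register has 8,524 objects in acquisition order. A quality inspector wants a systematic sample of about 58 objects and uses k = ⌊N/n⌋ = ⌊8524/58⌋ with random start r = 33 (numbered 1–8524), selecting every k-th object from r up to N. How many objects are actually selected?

k = ⌊8524/58⌋ = 146
Achieved size = ⌊(8524 − 33)/146⌋ + 1 = ⌊8491/146⌋ + 1 = 58 + 1 = 59
(last selection: 33 + 58×146 = 8501 ≤ 8524; next would be 8647 > 8524)

59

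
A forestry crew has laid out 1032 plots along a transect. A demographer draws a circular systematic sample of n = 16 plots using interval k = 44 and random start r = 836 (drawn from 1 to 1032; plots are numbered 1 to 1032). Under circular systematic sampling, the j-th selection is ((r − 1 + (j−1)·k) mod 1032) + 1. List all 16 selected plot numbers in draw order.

Selection 1: 836
Selection 2: 836 + 44 = 880
Selection 3: 880 + 44 = 924
Selection 4: 924 + 44 = 968
Selection 5: 968 + 44 = 1012
Selection 6: 1012 + 44 = 1056 → 1056 − 1032 = 24
Selection 7: 24 + 44 = 68
Selection 8: 68 + 44 = 112
Selection 9: 112 + 44 = 156
Selection 10: 156 + 44 = 200
Selection 11: 200 + 44 = 244
Selection 12: 244 + 44 = 288
Selection 13: 288 + 44 = 332
Selection 14: 332 + 44 = 376
Selection 15: 376 + 44 = 420
Selection 16: 420 + 44 = 464

836, 880, 924, 968, 1012, 24, 68, 112, 156, 200, 244, 288, 332, 376, 420, 464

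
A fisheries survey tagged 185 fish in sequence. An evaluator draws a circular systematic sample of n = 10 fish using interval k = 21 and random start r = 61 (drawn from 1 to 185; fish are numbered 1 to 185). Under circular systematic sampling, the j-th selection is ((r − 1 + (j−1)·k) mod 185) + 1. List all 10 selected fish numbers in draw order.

61, 82, 103, 124, 145, 166, 2, 23, 44, 65

Selection 1: 61
Selection 2: 61 + 21 = 82
Selection 3: 82 + 21 = 103
Selection 4: 103 + 21 = 124
Selection 5: 124 + 21 = 145
Selection 6: 145 + 21 = 166
Selection 7: 166 + 21 = 187 → 187 − 185 = 2
Selection 8: 2 + 21 = 23
Selection 9: 23 + 21 = 44
Selection 10: 44 + 21 = 65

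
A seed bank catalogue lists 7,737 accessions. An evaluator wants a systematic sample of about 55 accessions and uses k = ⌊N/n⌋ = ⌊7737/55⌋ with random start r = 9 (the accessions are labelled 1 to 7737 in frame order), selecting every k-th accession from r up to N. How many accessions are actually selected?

56

k = ⌊7737/55⌋ = 140
Achieved size = ⌊(7737 − 9)/140⌋ + 1 = ⌊7728/140⌋ + 1 = 55 + 1 = 56
(last selection: 9 + 55×140 = 7709 ≤ 7737; next would be 7849 > 7737)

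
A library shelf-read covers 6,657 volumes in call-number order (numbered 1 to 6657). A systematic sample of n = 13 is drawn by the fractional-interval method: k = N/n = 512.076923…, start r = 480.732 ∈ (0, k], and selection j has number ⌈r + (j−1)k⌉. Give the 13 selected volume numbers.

481, 993, 1505, 2017, 2530, 3042, 3554, 4066, 4578, 5090, 5602, 6114, 6626

j=1: r + 0k = 480.732 → ⌈·⌉ = 481
j=2: r + 1k = 992.808923… → ⌈·⌉ = 993
j=3: r + 2k = 1504.885846… → ⌈·⌉ = 1505
j=4: r + 3k = 2016.962769… → ⌈·⌉ = 2017
j=5: r + 4k = 2529.039692… → ⌈·⌉ = 2530
j=6: r + 5k = 3041.116615… → ⌈·⌉ = 3042
j=7: r + 6k = 3553.193538… → ⌈·⌉ = 3554
j=8: r + 7k = 4065.270461… → ⌈·⌉ = 4066
j=9: r + 8k = 4577.347384… → ⌈·⌉ = 4578
j=10: r + 9k = 5089.424307… → ⌈·⌉ = 5090
j=11: r + 10k = 5601.501230… → ⌈·⌉ = 5602
j=12: r + 11k = 6113.578153… → ⌈·⌉ = 6114
j=13: r + 12k = 6625.655076… → ⌈·⌉ = 6626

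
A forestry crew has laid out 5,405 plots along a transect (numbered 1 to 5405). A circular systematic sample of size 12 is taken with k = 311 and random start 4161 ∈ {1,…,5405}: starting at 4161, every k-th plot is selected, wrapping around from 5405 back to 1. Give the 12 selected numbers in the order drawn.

Selection 1: 4161
Selection 2: 4161 + 311 = 4472
Selection 3: 4472 + 311 = 4783
Selection 4: 4783 + 311 = 5094
Selection 5: 5094 + 311 = 5405
Selection 6: 5405 + 311 = 5716 → 5716 − 5405 = 311
Selection 7: 311 + 311 = 622
Selection 8: 622 + 311 = 933
Selection 9: 933 + 311 = 1244
Selection 10: 1244 + 311 = 1555
Selection 11: 1555 + 311 = 1866
Selection 12: 1866 + 311 = 2177

4161, 4472, 4783, 5094, 5405, 311, 622, 933, 1244, 1555, 1866, 2177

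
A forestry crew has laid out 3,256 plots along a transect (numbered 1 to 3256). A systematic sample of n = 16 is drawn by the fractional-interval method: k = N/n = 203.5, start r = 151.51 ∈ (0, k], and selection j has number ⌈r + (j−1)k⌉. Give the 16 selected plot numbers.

j=1: r + 0k = 151.51 → ⌈·⌉ = 152
j=2: r + 1k = 355.01 → ⌈·⌉ = 356
j=3: r + 2k = 558.51 → ⌈·⌉ = 559
j=4: r + 3k = 762.01 → ⌈·⌉ = 763
j=5: r + 4k = 965.51 → ⌈·⌉ = 966
j=6: r + 5k = 1169.01 → ⌈·⌉ = 1170
j=7: r + 6k = 1372.51 → ⌈·⌉ = 1373
j=8: r + 7k = 1576.01 → ⌈·⌉ = 1577
j=9: r + 8k = 1779.51 → ⌈·⌉ = 1780
j=10: r + 9k = 1983.01 → ⌈·⌉ = 1984
j=11: r + 10k = 2186.51 → ⌈·⌉ = 2187
j=12: r + 11k = 2390.01 → ⌈·⌉ = 2391
j=13: r + 12k = 2593.51 → ⌈·⌉ = 2594
j=14: r + 13k = 2797.01 → ⌈·⌉ = 2798
j=15: r + 14k = 3000.51 → ⌈·⌉ = 3001
j=16: r + 15k = 3204.01 → ⌈·⌉ = 3205

152, 356, 559, 763, 966, 1170, 1373, 1577, 1780, 1984, 2187, 2391, 2594, 2798, 3001, 3205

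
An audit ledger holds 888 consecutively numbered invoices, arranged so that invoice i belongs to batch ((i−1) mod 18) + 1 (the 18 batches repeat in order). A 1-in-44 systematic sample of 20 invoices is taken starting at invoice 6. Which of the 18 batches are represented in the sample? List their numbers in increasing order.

Consecutive selections differ by k = 44, so their batch numbers differ by 44 mod 18 = 8.
gcd(44, 18) = 2, so the sample visits 18/2 = 9 distinct residues mod 18.
Start 6 is batch 6; the batches hit are 2, 4, 6, 8, 10, 12, 14, 16, 18.

2, 4, 6, 8, 10, 12, 14, 16, 18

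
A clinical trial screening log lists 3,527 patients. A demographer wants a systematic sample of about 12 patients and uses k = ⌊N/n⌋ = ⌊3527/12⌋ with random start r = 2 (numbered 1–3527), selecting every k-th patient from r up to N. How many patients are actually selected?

k = ⌊3527/12⌋ = 293
Achieved size = ⌊(3527 − 2)/293⌋ + 1 = ⌊3525/293⌋ + 1 = 12 + 1 = 13
(last selection: 2 + 12×293 = 3518 ≤ 3527; next would be 3811 > 3527)

13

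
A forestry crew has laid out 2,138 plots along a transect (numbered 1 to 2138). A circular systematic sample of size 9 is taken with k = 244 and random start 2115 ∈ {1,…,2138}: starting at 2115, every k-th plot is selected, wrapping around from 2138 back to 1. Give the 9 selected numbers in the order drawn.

Selection 1: 2115
Selection 2: 2115 + 244 = 2359 → 2359 − 2138 = 221
Selection 3: 221 + 244 = 465
Selection 4: 465 + 244 = 709
Selection 5: 709 + 244 = 953
Selection 6: 953 + 244 = 1197
Selection 7: 1197 + 244 = 1441
Selection 8: 1441 + 244 = 1685
Selection 9: 1685 + 244 = 1929

2115, 221, 465, 709, 953, 1197, 1441, 1685, 1929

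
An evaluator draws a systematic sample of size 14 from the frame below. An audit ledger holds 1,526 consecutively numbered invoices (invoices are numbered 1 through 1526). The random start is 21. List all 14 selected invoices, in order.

21, 130, 239, 348, 457, 566, 675, 784, 893, 1002, 1111, 1220, 1329, 1438

k = N/n = 1526/14 = 109
invoice 1: 21
invoice 2: 21 + 109 = 130
invoice 3: 130 + 109 = 239
invoice 4: 239 + 109 = 348
invoice 5: 348 + 109 = 457
invoice 6: 457 + 109 = 566
invoice 7: 566 + 109 = 675
invoice 8: 675 + 109 = 784
invoice 9: 784 + 109 = 893
invoice 10: 893 + 109 = 1002
invoice 11: 1002 + 109 = 1111
invoice 12: 1111 + 109 = 1220
invoice 13: 1220 + 109 = 1329
invoice 14: 1329 + 109 = 1438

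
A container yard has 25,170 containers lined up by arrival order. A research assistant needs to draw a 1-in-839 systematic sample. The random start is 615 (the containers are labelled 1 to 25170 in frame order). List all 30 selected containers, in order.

615, 1454, 2293, 3132, 3971, 4810, 5649, 6488, 7327, 8166, 9005, 9844, 10683, 11522, 12361, 13200, 14039, 14878, 15717, 16556, 17395, 18234, 19073, 19912, 20751, 21590, 22429, 23268, 24107, 24946

container 1: 615
container 2: 615 + 839 = 1454
container 3: 1454 + 839 = 2293
container 4: 2293 + 839 = 3132
container 5: 3132 + 839 = 3971
container 6: 3971 + 839 = 4810
container 7: 4810 + 839 = 5649
container 8: 5649 + 839 = 6488
container 9: 6488 + 839 = 7327
container 10: 7327 + 839 = 8166
container 11: 8166 + 839 = 9005
container 12: 9005 + 839 = 9844
container 13: 9844 + 839 = 10683
container 14: 10683 + 839 = 11522
container 15: 11522 + 839 = 12361
container 16: 12361 + 839 = 13200
container 17: 13200 + 839 = 14039
container 18: 14039 + 839 = 14878
container 19: 14878 + 839 = 15717
container 20: 15717 + 839 = 16556
container 21: 16556 + 839 = 17395
container 22: 17395 + 839 = 18234
container 23: 18234 + 839 = 19073
container 24: 19073 + 839 = 19912
container 25: 19912 + 839 = 20751
container 26: 20751 + 839 = 21590
container 27: 21590 + 839 = 22429
container 28: 22429 + 839 = 23268
container 29: 23268 + 839 = 24107
container 30: 24107 + 839 = 24946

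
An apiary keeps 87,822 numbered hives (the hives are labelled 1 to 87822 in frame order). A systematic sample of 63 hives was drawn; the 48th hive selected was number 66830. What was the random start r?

1312

k = 87822/63 = 1394
r = 66830 − (48−1)×1394 = 66830 − 65518 = 1312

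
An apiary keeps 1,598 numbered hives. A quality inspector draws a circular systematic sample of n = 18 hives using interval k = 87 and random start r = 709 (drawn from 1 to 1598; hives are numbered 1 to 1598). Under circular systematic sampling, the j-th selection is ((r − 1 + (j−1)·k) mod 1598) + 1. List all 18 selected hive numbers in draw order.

Selection 1: 709
Selection 2: 709 + 87 = 796
Selection 3: 796 + 87 = 883
Selection 4: 883 + 87 = 970
Selection 5: 970 + 87 = 1057
Selection 6: 1057 + 87 = 1144
Selection 7: 1144 + 87 = 1231
Selection 8: 1231 + 87 = 1318
Selection 9: 1318 + 87 = 1405
Selection 10: 1405 + 87 = 1492
Selection 11: 1492 + 87 = 1579
Selection 12: 1579 + 87 = 1666 → 1666 − 1598 = 68
Selection 13: 68 + 87 = 155
Selection 14: 155 + 87 = 242
Selection 15: 242 + 87 = 329
Selection 16: 329 + 87 = 416
Selection 17: 416 + 87 = 503
Selection 18: 503 + 87 = 590

709, 796, 883, 970, 1057, 1144, 1231, 1318, 1405, 1492, 1579, 68, 155, 242, 329, 416, 503, 590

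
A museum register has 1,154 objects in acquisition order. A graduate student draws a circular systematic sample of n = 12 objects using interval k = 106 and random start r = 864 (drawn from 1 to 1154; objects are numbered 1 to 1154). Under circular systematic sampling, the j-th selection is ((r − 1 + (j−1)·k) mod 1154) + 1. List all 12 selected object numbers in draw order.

Selection 1: 864
Selection 2: 864 + 106 = 970
Selection 3: 970 + 106 = 1076
Selection 4: 1076 + 106 = 1182 → 1182 − 1154 = 28
Selection 5: 28 + 106 = 134
Selection 6: 134 + 106 = 240
Selection 7: 240 + 106 = 346
Selection 8: 346 + 106 = 452
Selection 9: 452 + 106 = 558
Selection 10: 558 + 106 = 664
Selection 11: 664 + 106 = 770
Selection 12: 770 + 106 = 876

864, 970, 1076, 28, 134, 240, 346, 452, 558, 664, 770, 876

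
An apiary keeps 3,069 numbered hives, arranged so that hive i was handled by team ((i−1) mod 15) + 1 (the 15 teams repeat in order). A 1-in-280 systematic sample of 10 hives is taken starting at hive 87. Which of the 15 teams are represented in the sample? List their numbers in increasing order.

Consecutive selections differ by k = 280, so their team numbers differ by 280 mod 15 = 10.
gcd(280, 15) = 5, so the sample visits 15/5 = 3 distinct residues mod 15.
Start 87 is team 12; the teams hit are 2, 7, 12.

2, 7, 12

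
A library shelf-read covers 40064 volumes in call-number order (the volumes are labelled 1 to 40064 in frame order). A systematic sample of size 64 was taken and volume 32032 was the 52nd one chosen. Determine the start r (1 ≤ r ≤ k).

k = 40064/64 = 626
r = 32032 − (52−1)×626 = 32032 − 31926 = 106

106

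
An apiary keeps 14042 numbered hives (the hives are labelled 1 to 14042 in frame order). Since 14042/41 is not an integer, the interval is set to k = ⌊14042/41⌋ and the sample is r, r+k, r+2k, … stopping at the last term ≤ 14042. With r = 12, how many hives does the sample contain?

k = ⌊14042/41⌋ = 342
Achieved size = ⌊(14042 − 12)/342⌋ + 1 = ⌊14030/342⌋ + 1 = 41 + 1 = 42
(last selection: 12 + 41×342 = 14034 ≤ 14042; next would be 14376 > 14042)

42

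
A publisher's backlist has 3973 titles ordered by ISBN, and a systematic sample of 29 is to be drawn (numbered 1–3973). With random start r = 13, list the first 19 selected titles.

13, 150, 287, 424, 561, 698, 835, 972, 1109, 1246, 1383, 1520, 1657, 1794, 1931, 2068, 2205, 2342, 2479

k = N/n = 3973/29 = 137
title 1: 13
title 2: 13 + 137 = 150
title 3: 150 + 137 = 287
title 4: 287 + 137 = 424
title 5: 424 + 137 = 561
title 6: 561 + 137 = 698
title 7: 698 + 137 = 835
title 8: 835 + 137 = 972
title 9: 972 + 137 = 1109
title 10: 1109 + 137 = 1246
title 11: 1246 + 137 = 1383
title 12: 1383 + 137 = 1520
title 13: 1520 + 137 = 1657
title 14: 1657 + 137 = 1794
title 15: 1794 + 137 = 1931
title 16: 1931 + 137 = 2068
title 17: 2068 + 137 = 2205
title 18: 2205 + 137 = 2342
title 19: 2342 + 137 = 2479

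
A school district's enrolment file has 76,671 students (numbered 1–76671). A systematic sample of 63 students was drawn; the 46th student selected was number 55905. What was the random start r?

k = 76671/63 = 1217
r = 55905 − (46−1)×1217 = 55905 − 54765 = 1140

1140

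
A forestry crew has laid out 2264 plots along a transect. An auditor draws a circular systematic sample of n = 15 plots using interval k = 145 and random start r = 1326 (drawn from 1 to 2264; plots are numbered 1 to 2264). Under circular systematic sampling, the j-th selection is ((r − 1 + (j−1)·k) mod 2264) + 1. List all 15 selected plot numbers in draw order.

1326, 1471, 1616, 1761, 1906, 2051, 2196, 77, 222, 367, 512, 657, 802, 947, 1092

Selection 1: 1326
Selection 2: 1326 + 145 = 1471
Selection 3: 1471 + 145 = 1616
Selection 4: 1616 + 145 = 1761
Selection 5: 1761 + 145 = 1906
Selection 6: 1906 + 145 = 2051
Selection 7: 2051 + 145 = 2196
Selection 8: 2196 + 145 = 2341 → 2341 − 2264 = 77
Selection 9: 77 + 145 = 222
Selection 10: 222 + 145 = 367
Selection 11: 367 + 145 = 512
Selection 12: 512 + 145 = 657
Selection 13: 657 + 145 = 802
Selection 14: 802 + 145 = 947
Selection 15: 947 + 145 = 1092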